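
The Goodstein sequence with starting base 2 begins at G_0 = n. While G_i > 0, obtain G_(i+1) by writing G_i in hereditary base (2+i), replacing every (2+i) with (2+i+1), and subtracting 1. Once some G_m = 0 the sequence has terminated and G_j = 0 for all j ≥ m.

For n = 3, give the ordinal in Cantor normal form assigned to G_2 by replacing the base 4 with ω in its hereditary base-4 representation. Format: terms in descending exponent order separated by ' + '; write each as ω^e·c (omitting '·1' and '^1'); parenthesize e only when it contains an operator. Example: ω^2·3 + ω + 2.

3

step 0: 3 = 2 + 1; sub 3 for 2: 3 + 1; = 4; G_1 = 4−1 = 3
step 1: 3 = 3; sub 4 for 3: 4; = 4; G_2 = 4−1 = 3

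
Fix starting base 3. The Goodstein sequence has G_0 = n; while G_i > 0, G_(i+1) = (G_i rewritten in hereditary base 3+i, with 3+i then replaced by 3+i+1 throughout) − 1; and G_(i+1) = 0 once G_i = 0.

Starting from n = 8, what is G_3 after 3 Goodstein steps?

[0] 8 ≡ 2·3 + 2 (base 3). Lift 4: 10. −1: 9.
[1] 9 ≡ 2·4 + 1 (base 4). Lift 5: 11. −1: 10.
[2] 10 ≡ 2·5 (base 5). Lift 6: 12. −1: 11.
[3] 11 ≡ 6 + 5 (base 6). Lift 7: 12. −1: 11.

11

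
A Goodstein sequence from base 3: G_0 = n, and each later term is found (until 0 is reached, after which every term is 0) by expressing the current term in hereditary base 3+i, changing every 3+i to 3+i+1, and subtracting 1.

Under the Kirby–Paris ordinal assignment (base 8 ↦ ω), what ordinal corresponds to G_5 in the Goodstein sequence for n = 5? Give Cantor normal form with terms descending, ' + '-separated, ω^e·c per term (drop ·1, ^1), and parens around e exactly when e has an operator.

[0] 5 ≡ 3 + 2 (base 3). Lift 4: 6. −1: 5.
[1] 5 ≡ 4 + 1 (base 4). Lift 5: 6. −1: 5.
[2] 5 ≡ 5 (base 5). Lift 6: 6. −1: 5.
[3] 5 ≡ 5 (base 6). Lift 7: 5. −1: 4.
[4] 4 ≡ 4 (base 7). Lift 8: 4. −1: 3.
[5] 3 ≡ 3 (base 8). Lift 9: 3. −1: 2.

3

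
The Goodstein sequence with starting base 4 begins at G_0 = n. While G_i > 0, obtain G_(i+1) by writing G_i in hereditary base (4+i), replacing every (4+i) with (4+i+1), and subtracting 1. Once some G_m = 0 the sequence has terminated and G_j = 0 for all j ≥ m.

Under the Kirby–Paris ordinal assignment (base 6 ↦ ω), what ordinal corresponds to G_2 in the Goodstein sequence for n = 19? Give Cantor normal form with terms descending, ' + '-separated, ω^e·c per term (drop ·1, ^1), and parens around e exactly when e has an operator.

ω^2 + 1

(0) 19|_4 = 4^2 + 3 ↦ 5^2 + 3|_5 = 28 ⇒ 27
(1) 27|_5 = 5^2 + 2 ↦ 6^2 + 2|_6 = 38 ⇒ 37
(2) 37|_6 = 6^2 + 1 ↦ 7^2 + 1|_7 = 50 ⇒ 49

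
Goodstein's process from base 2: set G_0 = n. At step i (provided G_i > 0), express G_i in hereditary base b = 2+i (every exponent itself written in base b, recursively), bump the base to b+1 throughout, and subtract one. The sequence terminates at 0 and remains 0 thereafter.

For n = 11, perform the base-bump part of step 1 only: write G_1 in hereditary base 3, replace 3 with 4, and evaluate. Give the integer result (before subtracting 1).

1028

base 2: 11 = 2^(2 + 1) + 2 + 1; at 3: 3^(3 + 1) + 3 + 1 = 85; next = 84
base 3: 84 = 3^(3 + 1) + 3; at 4: 4^(4 + 1) + 4 = 1028; next = 1027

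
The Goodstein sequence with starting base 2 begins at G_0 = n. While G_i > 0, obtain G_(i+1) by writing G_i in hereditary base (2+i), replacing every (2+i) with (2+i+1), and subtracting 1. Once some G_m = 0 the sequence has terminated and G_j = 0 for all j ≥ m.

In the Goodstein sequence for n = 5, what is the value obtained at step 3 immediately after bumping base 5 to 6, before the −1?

776

base 2: 5 = 2^2 + 1; at 3: 3^3 + 1 = 28; next = 27
base 3: 27 = 3^3; at 4: 4^4 = 256; next = 255
base 4: 255 = 3·4^3 + 3·4^2 + 3·4 + 3; at 5: 3·5^3 + 3·5^2 + 3·5 + 3 = 468; next = 467
base 5: 467 = 3·5^3 + 3·5^2 + 3·5 + 2; at 6: 3·6^3 + 3·6^2 + 3·6 + 2 = 776; next = 775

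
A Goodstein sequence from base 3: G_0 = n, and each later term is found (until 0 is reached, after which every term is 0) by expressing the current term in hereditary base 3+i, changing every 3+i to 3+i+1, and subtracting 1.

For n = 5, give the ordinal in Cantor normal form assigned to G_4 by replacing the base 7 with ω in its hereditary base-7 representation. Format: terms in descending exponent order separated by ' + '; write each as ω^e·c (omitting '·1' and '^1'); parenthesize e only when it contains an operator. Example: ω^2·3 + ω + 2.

4

[0] 5 ≡ 3 + 2 (base 3). Lift 4: 6. −1: 5.
[1] 5 ≡ 4 + 1 (base 4). Lift 5: 6. −1: 5.
[2] 5 ≡ 5 (base 5). Lift 6: 6. −1: 5.
[3] 5 ≡ 5 (base 6). Lift 7: 5. −1: 4.
[4] 4 ≡ 4 (base 7). Lift 8: 4. −1: 3.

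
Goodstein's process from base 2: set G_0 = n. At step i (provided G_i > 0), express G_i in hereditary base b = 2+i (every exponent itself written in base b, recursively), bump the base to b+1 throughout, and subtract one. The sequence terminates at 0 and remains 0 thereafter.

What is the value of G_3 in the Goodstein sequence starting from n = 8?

G_0 = 8. HB_2(8) = 2^(2 + 1). Bump = 81. G_1 = 80.
G_1 = 80. HB_3(80) = 2·3^3 + 2·3^2 + 2·3 + 2. Bump = 554. G_2 = 553.
G_2 = 553. HB_4(553) = 2·4^4 + 2·4^2 + 2·4 + 1. Bump = 6311. G_3 = 6310.
G_3 = 6310. HB_5(6310) = 2·5^5 + 2·5^2 + 2·5. Bump = 93396. G_4 = 93395.

6310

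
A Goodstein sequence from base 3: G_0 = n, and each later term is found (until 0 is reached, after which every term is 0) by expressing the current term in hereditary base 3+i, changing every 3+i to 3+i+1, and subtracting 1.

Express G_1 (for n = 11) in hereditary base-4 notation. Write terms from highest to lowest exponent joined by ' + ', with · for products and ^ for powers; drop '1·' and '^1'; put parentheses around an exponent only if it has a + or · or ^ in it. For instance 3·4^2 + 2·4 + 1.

4^2 + 1

G_0 = 11. HB_3(11) = 3^2 + 2. Bump = 18. G_1 = 17.
G_1 = 17. HB_4(17) = 4^2 + 1. Bump = 26. G_2 = 25.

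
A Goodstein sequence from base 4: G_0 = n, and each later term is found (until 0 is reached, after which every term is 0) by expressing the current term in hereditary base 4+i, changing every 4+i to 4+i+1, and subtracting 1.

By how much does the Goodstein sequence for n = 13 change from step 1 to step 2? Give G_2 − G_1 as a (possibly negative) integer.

base 4: 13 = 3·4 + 1; at 5: 3·5 + 1 = 16; next = 15
base 5: 15 = 3·5; at 6: 3·6 = 18; next = 17

2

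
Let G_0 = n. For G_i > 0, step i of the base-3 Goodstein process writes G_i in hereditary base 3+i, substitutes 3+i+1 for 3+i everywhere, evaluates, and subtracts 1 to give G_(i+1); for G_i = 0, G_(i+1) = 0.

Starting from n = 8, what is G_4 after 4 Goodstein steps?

i=0: 8 = 2·3 + 2 (b=3); 3→4: 2·4 + 2 = 10; 10−1 = 9
i=1: 9 = 2·4 + 1 (b=4); 4→5: 2·5 + 1 = 11; 11−1 = 10
i=2: 10 = 2·5 (b=5); 5→6: 2·6 = 12; 12−1 = 11
i=3: 11 = 6 + 5 (b=6); 6→7: 7 + 5 = 12; 12−1 = 11

11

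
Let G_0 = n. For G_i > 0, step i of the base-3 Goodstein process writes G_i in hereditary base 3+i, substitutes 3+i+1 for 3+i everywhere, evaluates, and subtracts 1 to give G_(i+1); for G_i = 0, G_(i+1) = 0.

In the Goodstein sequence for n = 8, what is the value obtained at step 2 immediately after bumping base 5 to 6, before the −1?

G_0 = 8. HB_3(8) = 2·3 + 2. Bump = 10. G_1 = 9.
G_1 = 9. HB_4(9) = 2·4 + 1. Bump = 11. G_2 = 10.
G_2 = 10. HB_5(10) = 2·5. Bump = 12. G_3 = 11.

12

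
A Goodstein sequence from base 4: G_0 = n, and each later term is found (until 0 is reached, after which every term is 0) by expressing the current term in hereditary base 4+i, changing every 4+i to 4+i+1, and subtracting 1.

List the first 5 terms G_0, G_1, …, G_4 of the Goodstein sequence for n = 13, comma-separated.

13, 15, 17, 18, 19

base 4: 13 = 3·4 + 1; at 5: 3·5 + 1 = 16; next = 15
base 5: 15 = 3·5; at 6: 3·6 = 18; next = 17
base 6: 17 = 2·6 + 5; at 7: 2·7 + 5 = 19; next = 18
base 7: 18 = 2·7 + 4; at 8: 2·8 + 4 = 20; next = 19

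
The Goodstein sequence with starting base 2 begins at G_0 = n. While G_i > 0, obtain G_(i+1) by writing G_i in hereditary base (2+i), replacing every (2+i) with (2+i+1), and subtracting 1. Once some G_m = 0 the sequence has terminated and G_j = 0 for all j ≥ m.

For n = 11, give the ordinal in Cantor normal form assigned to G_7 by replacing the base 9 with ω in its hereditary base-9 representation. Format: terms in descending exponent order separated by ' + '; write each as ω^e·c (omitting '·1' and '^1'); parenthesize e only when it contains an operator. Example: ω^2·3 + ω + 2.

[0] 11 ≡ 2^(2 + 1) + 2 + 1 (base 2). Lift 3: 85. −1: 84.
[1] 84 ≡ 3^(3 + 1) + 3 (base 3). Lift 4: 1028. −1: 1027.
[2] 1027 ≡ 4^(4 + 1) + 3 (base 4). Lift 5: 15628. −1: 15627.
[3] 15627 ≡ 5^(5 + 1) + 2 (base 5). Lift 6: 279938. −1: 279937.
[4] 279937 ≡ 6^(6 + 1) + 1 (base 6). Lift 7: 5764802. −1: 5764801.
[5] 5764801 ≡ 7^(7 + 1) (base 7). Lift 8: 134217728. −1: 134217727.
[6] 134217727 ≡ 7·8^8 + 7·8^7 + 7·8^6 + 7·8^5 + 7·8^4 + 7·8^3 + 7·8^2 + 7·8 + 7 (base 8). Lift 9: 2749609303. −1: 2749609302.
[7] 2749609302 ≡ 7·9^9 + 7·9^7 + 7·9^6 + 7·9^5 + 7·9^4 + 7·9^3 + 7·9^2 + 7·9 + 6 (base 9). Lift 10: 70077777776. −1: 70077777775.

ω^ω·7 + ω^7·7 + ω^6·7 + ω^5·7 + ω^4·7 + ω^3·7 + ω^2·7 + ω·7 + 6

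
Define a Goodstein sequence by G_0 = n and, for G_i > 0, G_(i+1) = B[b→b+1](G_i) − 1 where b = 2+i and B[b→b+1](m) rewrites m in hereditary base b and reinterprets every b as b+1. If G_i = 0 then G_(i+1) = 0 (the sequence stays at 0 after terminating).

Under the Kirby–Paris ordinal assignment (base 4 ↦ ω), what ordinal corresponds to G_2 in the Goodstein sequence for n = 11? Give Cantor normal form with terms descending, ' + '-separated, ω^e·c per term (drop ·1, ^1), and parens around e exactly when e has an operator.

G_0 = 11. HB_2(11) = 2^(2 + 1) + 2 + 1. Bump = 85. G_1 = 84.
G_1 = 84. HB_3(84) = 3^(3 + 1) + 3. Bump = 1028. G_2 = 1027.

ω^(ω + 1) + 3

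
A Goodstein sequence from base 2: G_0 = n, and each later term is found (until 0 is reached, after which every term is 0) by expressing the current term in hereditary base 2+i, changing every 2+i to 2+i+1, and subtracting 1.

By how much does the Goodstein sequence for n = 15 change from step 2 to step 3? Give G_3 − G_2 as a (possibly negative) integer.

17469

base 2: 15 = 2^(2 + 1) + 2^2 + 2 + 1; at 3: 3^(3 + 1) + 3^3 + 3 + 1 = 112; next = 111
base 3: 111 = 3^(3 + 1) + 3^3 + 3; at 4: 4^(4 + 1) + 4^4 + 4 = 1284; next = 1283
base 4: 1283 = 4^(4 + 1) + 4^4 + 3; at 5: 5^(5 + 1) + 5^5 + 3 = 18753; next = 18752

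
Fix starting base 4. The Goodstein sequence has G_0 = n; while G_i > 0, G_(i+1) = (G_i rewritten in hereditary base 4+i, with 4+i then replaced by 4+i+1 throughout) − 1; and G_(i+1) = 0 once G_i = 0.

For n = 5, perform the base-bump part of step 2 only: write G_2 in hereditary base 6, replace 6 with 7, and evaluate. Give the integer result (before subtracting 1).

G_0=5  [base 4] 4 + 1  →[4↦5]→  5 + 1 = 6  −1 ⇒ G_1=5
G_1=5  [base 5] 5  →[5↦6]→  6 = 6  −1 ⇒ G_2=5
G_2=5  [base 6] 5  →[6↦7]→  5 = 5  −1 ⇒ G_3=4

5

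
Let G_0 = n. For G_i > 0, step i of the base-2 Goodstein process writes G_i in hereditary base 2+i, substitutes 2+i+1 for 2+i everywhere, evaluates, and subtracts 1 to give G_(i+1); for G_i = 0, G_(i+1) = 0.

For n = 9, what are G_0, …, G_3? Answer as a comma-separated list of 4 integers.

(0) 9|_2 = 2^(2 + 1) + 1 ↦ 3^(3 + 1) + 1|_3 = 82 ⇒ 81
(1) 81|_3 = 3^(3 + 1) ↦ 4^(4 + 1)|_4 = 1024 ⇒ 1023
(2) 1023|_4 = 3·4^4 + 3·4^3 + 3·4^2 + 3·4 + 3 ↦ 3·5^5 + 3·5^3 + 3·5^2 + 3·5 + 3|_5 = 9843 ⇒ 9842

9, 81, 1023, 9842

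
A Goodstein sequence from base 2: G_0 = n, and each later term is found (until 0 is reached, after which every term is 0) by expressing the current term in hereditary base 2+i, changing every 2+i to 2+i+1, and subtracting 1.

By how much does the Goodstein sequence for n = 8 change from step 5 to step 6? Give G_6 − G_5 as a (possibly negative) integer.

31907376

(0) 8|_2 = 2^(2 + 1) ↦ 3^(3 + 1)|_3 = 81 ⇒ 80
(1) 80|_3 = 2·3^3 + 2·3^2 + 2·3 + 2 ↦ 2·4^4 + 2·4^2 + 2·4 + 2|_4 = 554 ⇒ 553
(2) 553|_4 = 2·4^4 + 2·4^2 + 2·4 + 1 ↦ 2·5^5 + 2·5^2 + 2·5 + 1|_5 = 6311 ⇒ 6310
(3) 6310|_5 = 2·5^5 + 2·5^2 + 2·5 ↦ 2·6^6 + 2·6^2 + 2·6|_6 = 93396 ⇒ 93395
(4) 93395|_6 = 2·6^6 + 2·6^2 + 6 + 5 ↦ 2·7^7 + 2·7^2 + 7 + 5|_7 = 1647196 ⇒ 1647195
(5) 1647195|_7 = 2·7^7 + 2·7^2 + 7 + 4 ↦ 2·8^8 + 2·8^2 + 8 + 4|_8 = 33554572 ⇒ 33554571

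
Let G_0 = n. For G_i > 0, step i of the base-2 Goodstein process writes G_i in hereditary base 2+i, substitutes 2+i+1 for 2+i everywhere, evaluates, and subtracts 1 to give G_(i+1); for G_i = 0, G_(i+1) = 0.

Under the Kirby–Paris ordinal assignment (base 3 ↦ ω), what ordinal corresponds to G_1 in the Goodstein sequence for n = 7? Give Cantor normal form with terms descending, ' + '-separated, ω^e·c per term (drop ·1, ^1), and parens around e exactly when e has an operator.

ω^ω + ω

G_0 = 7. HB_2(7) = 2^2 + 2 + 1. Bump = 31. G_1 = 30.
G_1 = 30. HB_3(30) = 3^3 + 3. Bump = 260. G_2 = 259.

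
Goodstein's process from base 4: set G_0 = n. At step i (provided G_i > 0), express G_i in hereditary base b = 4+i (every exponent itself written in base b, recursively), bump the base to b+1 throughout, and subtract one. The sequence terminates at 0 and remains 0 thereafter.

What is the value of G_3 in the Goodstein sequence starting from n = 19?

base 4: 19 = 4^2 + 3; at 5: 5^2 + 3 = 28; next = 27
base 5: 27 = 5^2 + 2; at 6: 6^2 + 2 = 38; next = 37
base 6: 37 = 6^2 + 1; at 7: 7^2 + 1 = 50; next = 49
base 7: 49 = 7^2; at 8: 8^2 = 64; next = 63

49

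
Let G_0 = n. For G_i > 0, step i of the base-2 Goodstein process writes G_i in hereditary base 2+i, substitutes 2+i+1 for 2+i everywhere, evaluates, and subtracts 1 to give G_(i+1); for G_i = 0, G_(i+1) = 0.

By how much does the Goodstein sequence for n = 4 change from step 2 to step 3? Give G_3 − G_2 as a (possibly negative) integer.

19

i=0: 4 = 2^2 (b=2); 2→3: 3^3 = 27; 27−1 = 26
i=1: 26 = 2·3^2 + 2·3 + 2 (b=3); 3→4: 2·4^2 + 2·4 + 2 = 42; 42−1 = 41
i=2: 41 = 2·4^2 + 2·4 + 1 (b=4); 4→5: 2·5^2 + 2·5 + 1 = 61; 61−1 = 60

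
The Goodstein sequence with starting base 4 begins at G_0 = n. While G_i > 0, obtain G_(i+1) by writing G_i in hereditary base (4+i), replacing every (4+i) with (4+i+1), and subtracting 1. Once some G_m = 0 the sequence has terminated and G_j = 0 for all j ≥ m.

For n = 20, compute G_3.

51

base 4: 20 = 4^2 + 4; at 5: 5^2 + 5 = 30; next = 29
base 5: 29 = 5^2 + 4; at 6: 6^2 + 4 = 40; next = 39
base 6: 39 = 6^2 + 3; at 7: 7^2 + 3 = 52; next = 51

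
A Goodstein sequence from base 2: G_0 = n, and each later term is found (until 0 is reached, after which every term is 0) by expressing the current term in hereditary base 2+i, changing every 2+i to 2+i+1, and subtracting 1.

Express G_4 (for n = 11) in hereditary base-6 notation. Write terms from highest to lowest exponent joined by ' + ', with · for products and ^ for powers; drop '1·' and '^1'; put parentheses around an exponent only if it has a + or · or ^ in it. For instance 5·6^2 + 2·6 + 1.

i=0: 11 = 2^(2 + 1) + 2 + 1 (b=2); 2→3: 3^(3 + 1) + 3 + 1 = 85; 85−1 = 84
i=1: 84 = 3^(3 + 1) + 3 (b=3); 3→4: 4^(4 + 1) + 4 = 1028; 1028−1 = 1027
i=2: 1027 = 4^(4 + 1) + 3 (b=4); 4→5: 5^(5 + 1) + 3 = 15628; 15628−1 = 15627
i=3: 15627 = 5^(5 + 1) + 2 (b=5); 5→6: 6^(6 + 1) + 2 = 279938; 279938−1 = 279937
i=4: 279937 = 6^(6 + 1) + 1 (b=6); 6→7: 7^(7 + 1) + 1 = 5764802; 5764802−1 = 5764801

6^(6 + 1) + 1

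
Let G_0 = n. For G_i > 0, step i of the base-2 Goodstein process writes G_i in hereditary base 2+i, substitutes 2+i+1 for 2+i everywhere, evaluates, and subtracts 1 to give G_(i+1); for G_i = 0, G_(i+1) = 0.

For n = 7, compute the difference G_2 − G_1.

i=0: 7 = 2^2 + 2 + 1 (b=2); 2→3: 3^3 + 3 + 1 = 31; 31−1 = 30
i=1: 30 = 3^3 + 3 (b=3); 3→4: 4^4 + 4 = 260; 260−1 = 259

229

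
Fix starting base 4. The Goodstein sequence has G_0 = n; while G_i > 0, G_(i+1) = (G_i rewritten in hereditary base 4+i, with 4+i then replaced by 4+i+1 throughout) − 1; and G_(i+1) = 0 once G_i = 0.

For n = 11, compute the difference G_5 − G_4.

0

[0] 11 ≡ 2·4 + 3 (base 4). Lift 5: 13. −1: 12.
[1] 12 ≡ 2·5 + 2 (base 5). Lift 6: 14. −1: 13.
[2] 13 ≡ 2·6 + 1 (base 6). Lift 7: 15. −1: 14.
[3] 14 ≡ 2·7 (base 7). Lift 8: 16. −1: 15.
[4] 15 ≡ 8 + 7 (base 8). Lift 9: 16. −1: 15.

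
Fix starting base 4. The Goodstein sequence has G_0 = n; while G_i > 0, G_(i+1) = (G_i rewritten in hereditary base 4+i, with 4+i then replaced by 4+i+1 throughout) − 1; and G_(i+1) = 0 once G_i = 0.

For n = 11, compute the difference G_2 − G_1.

G_0=11  [base 4] 2·4 + 3  →[4↦5]→  2·5 + 3 = 13  −1 ⇒ G_1=12
G_1=12  [base 5] 2·5 + 2  →[5↦6]→  2·6 + 2 = 14  −1 ⇒ G_2=13

1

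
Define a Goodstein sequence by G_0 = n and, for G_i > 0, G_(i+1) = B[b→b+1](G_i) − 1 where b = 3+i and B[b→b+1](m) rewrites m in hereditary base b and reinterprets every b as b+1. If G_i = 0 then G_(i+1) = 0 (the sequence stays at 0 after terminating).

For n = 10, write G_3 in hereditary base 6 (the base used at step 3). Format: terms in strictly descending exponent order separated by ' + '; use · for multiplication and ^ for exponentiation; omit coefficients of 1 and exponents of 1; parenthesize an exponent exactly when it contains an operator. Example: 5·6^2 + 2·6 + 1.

4·6 + 3

[0] 10 ≡ 3^2 + 1 (base 3). Lift 4: 17. −1: 16.
[1] 16 ≡ 4^2 (base 4). Lift 5: 25. −1: 24.
[2] 24 ≡ 4·5 + 4 (base 5). Lift 6: 28. −1: 27.
[3] 27 ≡ 4·6 + 3 (base 6). Lift 7: 31. −1: 30.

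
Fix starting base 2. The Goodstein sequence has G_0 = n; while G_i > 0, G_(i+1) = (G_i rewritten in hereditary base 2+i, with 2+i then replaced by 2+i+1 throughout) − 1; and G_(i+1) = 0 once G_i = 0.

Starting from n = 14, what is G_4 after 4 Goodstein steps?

326591

(0) 14|_2 = 2^(2 + 1) + 2^2 + 2 ↦ 3^(3 + 1) + 3^3 + 3|_3 = 111 ⇒ 110
(1) 110|_3 = 3^(3 + 1) + 3^3 + 2 ↦ 4^(4 + 1) + 4^4 + 2|_4 = 1282 ⇒ 1281
(2) 1281|_4 = 4^(4 + 1) + 4^4 + 1 ↦ 5^(5 + 1) + 5^5 + 1|_5 = 18751 ⇒ 18750
(3) 18750|_5 = 5^(5 + 1) + 5^5 ↦ 6^(6 + 1) + 6^6|_6 = 326592 ⇒ 326591
(4) 326591|_6 = 6^(6 + 1) + 5·6^5 + 5·6^4 + 5·6^3 + 5·6^2 + 5·6 + 5 ↦ 7^(7 + 1) + 5·7^5 + 5·7^4 + 5·7^3 + 5·7^2 + 5·7 + 5|_7 = 5862841 ⇒ 5862840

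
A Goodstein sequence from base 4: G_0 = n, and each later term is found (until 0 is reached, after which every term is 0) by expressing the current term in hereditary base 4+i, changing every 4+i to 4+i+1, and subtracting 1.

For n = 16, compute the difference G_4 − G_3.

3

G_0=16  [base 4] 4^2  →[4↦5]→  5^2 = 25  −1 ⇒ G_1=24
G_1=24  [base 5] 4·5 + 4  →[5↦6]→  4·6 + 4 = 28  −1 ⇒ G_2=27
G_2=27  [base 6] 4·6 + 3  →[6↦7]→  4·7 + 3 = 31  −1 ⇒ G_3=30
G_3=30  [base 7] 4·7 + 2  →[7↦8]→  4·8 + 2 = 34  −1 ⇒ G_4=33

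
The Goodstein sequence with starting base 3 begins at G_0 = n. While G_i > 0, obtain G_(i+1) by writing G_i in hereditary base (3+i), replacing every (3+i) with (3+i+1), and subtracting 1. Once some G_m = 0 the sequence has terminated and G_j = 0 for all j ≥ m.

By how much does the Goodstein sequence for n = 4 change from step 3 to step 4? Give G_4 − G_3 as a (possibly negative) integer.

base 3: 4 = 3 + 1; at 4: 4 + 1 = 5; next = 4
base 4: 4 = 4; at 5: 5 = 5; next = 4
base 5: 4 = 4; at 6: 4 = 4; next = 3
base 6: 3 = 3; at 7: 3 = 3; next = 2

-1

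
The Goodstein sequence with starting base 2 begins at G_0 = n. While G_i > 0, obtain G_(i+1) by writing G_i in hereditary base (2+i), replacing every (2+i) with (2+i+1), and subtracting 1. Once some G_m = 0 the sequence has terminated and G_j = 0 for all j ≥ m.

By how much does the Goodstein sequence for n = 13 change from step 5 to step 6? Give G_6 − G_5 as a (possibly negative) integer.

(0) 13|_2 = 2^(2 + 1) + 2^2 + 1 ↦ 3^(3 + 1) + 3^3 + 1|_3 = 109 ⇒ 108
(1) 108|_3 = 3^(3 + 1) + 3^3 ↦ 4^(4 + 1) + 4^4|_4 = 1280 ⇒ 1279
(2) 1279|_4 = 4^(4 + 1) + 3·4^3 + 3·4^2 + 3·4 + 3 ↦ 5^(5 + 1) + 3·5^3 + 3·5^2 + 3·5 + 3|_5 = 16093 ⇒ 16092
(3) 16092|_5 = 5^(5 + 1) + 3·5^3 + 3·5^2 + 3·5 + 2 ↦ 6^(6 + 1) + 3·6^3 + 3·6^2 + 3·6 + 2|_6 = 280712 ⇒ 280711
(4) 280711|_6 = 6^(6 + 1) + 3·6^3 + 3·6^2 + 3·6 + 1 ↦ 7^(7 + 1) + 3·7^3 + 3·7^2 + 3·7 + 1|_7 = 5765999 ⇒ 5765998
(5) 5765998|_7 = 7^(7 + 1) + 3·7^3 + 3·7^2 + 3·7 ↦ 8^(8 + 1) + 3·8^3 + 3·8^2 + 3·8|_8 = 134219480 ⇒ 134219479

128453481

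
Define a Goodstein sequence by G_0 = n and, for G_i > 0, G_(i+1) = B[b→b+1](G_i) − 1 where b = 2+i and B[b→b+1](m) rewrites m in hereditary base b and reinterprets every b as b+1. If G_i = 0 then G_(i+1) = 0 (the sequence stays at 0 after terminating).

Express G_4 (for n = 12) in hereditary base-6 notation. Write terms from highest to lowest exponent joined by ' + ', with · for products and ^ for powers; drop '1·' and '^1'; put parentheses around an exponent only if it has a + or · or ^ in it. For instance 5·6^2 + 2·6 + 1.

6^(6 + 1) + 2·6^2 + 6 + 5

12 —HB2→ 2^(2 + 1) + 2^2 —bump→ 3^(3 + 1) + 3^3 = 108 —(−1)→ 107
107 —HB3→ 3^(3 + 1) + 2·3^2 + 2·3 + 2 —bump→ 4^(4 + 1) + 2·4^2 + 2·4 + 2 = 1066 —(−1)→ 1065
1065 —HB4→ 4^(4 + 1) + 2·4^2 + 2·4 + 1 —bump→ 5^(5 + 1) + 2·5^2 + 2·5 + 1 = 15686 —(−1)→ 15685
15685 —HB5→ 5^(5 + 1) + 2·5^2 + 2·5 —bump→ 6^(6 + 1) + 2·6^2 + 2·6 = 280020 —(−1)→ 280019
280019 —HB6→ 6^(6 + 1) + 2·6^2 + 6 + 5 —bump→ 7^(7 + 1) + 2·7^2 + 7 + 5 = 5764911 —(−1)→ 5764910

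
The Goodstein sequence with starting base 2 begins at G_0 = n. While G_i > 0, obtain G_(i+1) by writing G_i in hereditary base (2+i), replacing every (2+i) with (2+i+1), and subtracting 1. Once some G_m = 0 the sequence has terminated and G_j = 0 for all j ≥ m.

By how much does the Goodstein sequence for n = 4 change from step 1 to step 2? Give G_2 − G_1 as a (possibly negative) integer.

G_0 = 4. HB_2(4) = 2^2. Bump = 27. G_1 = 26.
G_1 = 26. HB_3(26) = 2·3^2 + 2·3 + 2. Bump = 42. G_2 = 41.

15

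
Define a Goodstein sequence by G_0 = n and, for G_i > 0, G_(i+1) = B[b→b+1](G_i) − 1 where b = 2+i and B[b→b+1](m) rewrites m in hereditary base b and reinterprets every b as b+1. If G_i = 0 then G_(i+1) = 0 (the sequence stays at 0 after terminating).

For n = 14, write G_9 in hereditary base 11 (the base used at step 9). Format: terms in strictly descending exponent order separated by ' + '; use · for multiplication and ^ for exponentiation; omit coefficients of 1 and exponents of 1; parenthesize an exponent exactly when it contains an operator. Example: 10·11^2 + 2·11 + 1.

i=0: 14 = 2^(2 + 1) + 2^2 + 2 (b=2); 2→3: 3^(3 + 1) + 3^3 + 3 = 111; 111−1 = 110
i=1: 110 = 3^(3 + 1) + 3^3 + 2 (b=3); 3→4: 4^(4 + 1) + 4^4 + 2 = 1282; 1282−1 = 1281
i=2: 1281 = 4^(4 + 1) + 4^4 + 1 (b=4); 4→5: 5^(5 + 1) + 5^5 + 1 = 18751; 18751−1 = 18750
i=3: 18750 = 5^(5 + 1) + 5^5 (b=5); 5→6: 6^(6 + 1) + 6^6 = 326592; 326592−1 = 326591
i=4: 326591 = 6^(6 + 1) + 5·6^5 + 5·6^4 + 5·6^3 + 5·6^2 + 5·6 + 5 (b=6); 6→7: 7^(7 + 1) + 5·7^5 + 5·7^4 + 5·7^3 + 5·7^2 + 5·7 + 5 = 5862841; 5862841−1 = 5862840
i=5: 5862840 = 7^(7 + 1) + 5·7^5 + 5·7^4 + 5·7^3 + 5·7^2 + 5·7 + 4 (b=7); 7→8: 8^(8 + 1) + 5·8^5 + 5·8^4 + 5·8^3 + 5·8^2 + 5·8 + 4 = 134404972; 134404972−1 = 134404971
i=6: 134404971 = 8^(8 + 1) + 5·8^5 + 5·8^4 + 5·8^3 + 5·8^2 + 5·8 + 3 (b=8); 8→9: 9^(9 + 1) + 5·9^5 + 5·9^4 + 5·9^3 + 5·9^2 + 5·9 + 3 = 3487116549; 3487116549−1 = 3487116548
i=7: 3487116548 = 9^(9 + 1) + 5·9^5 + 5·9^4 + 5·9^3 + 5·9^2 + 5·9 + 2 (b=9); 9→10: 10^(10 + 1) + 5·10^5 + 5·10^4 + 5·10^3 + 5·10^2 + 5·10 + 2 = 100000555552; 100000555552−1 = 100000555551
i=8: 100000555551 = 10^(10 + 1) + 5·10^5 + 5·10^4 + 5·10^3 + 5·10^2 + 5·10 + 1 (b=10); 10→11: 11^(11 + 1) + 5·11^5 + 5·11^4 + 5·11^3 + 5·11^2 + 5·11 + 1 = 3138429262497; 3138429262497−1 = 3138429262496

11^(11 + 1) + 5·11^5 + 5·11^4 + 5·11^3 + 5·11^2 + 5·11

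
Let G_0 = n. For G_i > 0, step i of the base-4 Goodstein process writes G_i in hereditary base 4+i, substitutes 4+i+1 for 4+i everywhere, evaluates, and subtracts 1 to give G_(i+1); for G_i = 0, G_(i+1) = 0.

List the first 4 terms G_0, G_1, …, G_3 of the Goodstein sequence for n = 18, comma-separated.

18, 26, 36, 48

base 4: 18 = 4^2 + 2; at 5: 5^2 + 2 = 27; next = 26
base 5: 26 = 5^2 + 1; at 6: 6^2 + 1 = 37; next = 36
base 6: 36 = 6^2; at 7: 7^2 = 49; next = 48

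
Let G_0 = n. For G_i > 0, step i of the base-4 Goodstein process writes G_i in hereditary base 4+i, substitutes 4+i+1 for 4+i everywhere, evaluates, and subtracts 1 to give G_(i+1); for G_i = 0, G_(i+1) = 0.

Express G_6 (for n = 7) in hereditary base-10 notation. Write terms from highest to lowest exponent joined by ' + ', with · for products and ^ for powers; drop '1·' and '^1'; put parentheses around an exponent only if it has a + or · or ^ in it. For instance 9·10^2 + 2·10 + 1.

7 —HB4→ 4 + 3 —bump→ 5 + 3 = 8 —(−1)→ 7
7 —HB5→ 5 + 2 —bump→ 6 + 2 = 8 —(−1)→ 7
7 —HB6→ 6 + 1 —bump→ 7 + 1 = 8 —(−1)→ 7
7 —HB7→ 7 —bump→ 8 = 8 —(−1)→ 7
7 —HB8→ 7 —bump→ 7 = 7 —(−1)→ 6
6 —HB9→ 6 —bump→ 6 = 6 —(−1)→ 5
5 —HB10→ 5 —bump→ 5 = 5 —(−1)→ 4

5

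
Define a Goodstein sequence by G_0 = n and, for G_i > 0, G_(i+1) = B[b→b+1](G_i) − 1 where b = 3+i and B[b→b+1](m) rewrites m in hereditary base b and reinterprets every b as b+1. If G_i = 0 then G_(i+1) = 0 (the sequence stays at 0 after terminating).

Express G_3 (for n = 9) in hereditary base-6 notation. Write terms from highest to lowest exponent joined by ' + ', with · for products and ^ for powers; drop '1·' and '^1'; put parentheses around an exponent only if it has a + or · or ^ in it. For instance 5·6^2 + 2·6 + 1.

i=0: 9 = 3^2 (b=3); 3→4: 4^2 = 16; 16−1 = 15
i=1: 15 = 3·4 + 3 (b=4); 4→5: 3·5 + 3 = 18; 18−1 = 17
i=2: 17 = 3·5 + 2 (b=5); 5→6: 3·6 + 2 = 20; 20−1 = 19
i=3: 19 = 3·6 + 1 (b=6); 6→7: 3·7 + 1 = 22; 22−1 = 21

3·6 + 1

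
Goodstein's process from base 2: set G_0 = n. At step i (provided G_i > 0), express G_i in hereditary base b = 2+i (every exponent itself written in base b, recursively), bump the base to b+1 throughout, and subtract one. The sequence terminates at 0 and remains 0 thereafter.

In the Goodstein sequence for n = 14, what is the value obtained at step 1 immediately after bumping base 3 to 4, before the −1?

G_0 = 14. HB_2(14) = 2^(2 + 1) + 2^2 + 2. Bump = 111. G_1 = 110.
G_1 = 110. HB_3(110) = 3^(3 + 1) + 3^3 + 2. Bump = 1282. G_2 = 1281.

1282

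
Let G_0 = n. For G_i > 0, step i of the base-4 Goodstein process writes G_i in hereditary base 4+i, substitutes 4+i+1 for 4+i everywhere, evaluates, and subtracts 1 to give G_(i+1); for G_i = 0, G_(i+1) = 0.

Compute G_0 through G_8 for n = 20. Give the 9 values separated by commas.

20 —HB4→ 4^2 + 4 —bump→ 5^2 + 5 = 30 —(−1)→ 29
29 —HB5→ 5^2 + 4 —bump→ 6^2 + 4 = 40 —(−1)→ 39
39 —HB6→ 6^2 + 3 —bump→ 7^2 + 3 = 52 —(−1)→ 51
51 —HB7→ 7^2 + 2 —bump→ 8^2 + 2 = 66 —(−1)→ 65
65 —HB8→ 8^2 + 1 —bump→ 9^2 + 1 = 82 —(−1)→ 81
81 —HB9→ 9^2 —bump→ 10^2 = 100 —(−1)→ 99
99 —HB10→ 9·10 + 9 —bump→ 9·11 + 9 = 108 —(−1)→ 107
107 —HB11→ 9·11 + 8 —bump→ 9·12 + 8 = 116 —(−1)→ 115

20, 29, 39, 51, 65, 81, 99, 107, 115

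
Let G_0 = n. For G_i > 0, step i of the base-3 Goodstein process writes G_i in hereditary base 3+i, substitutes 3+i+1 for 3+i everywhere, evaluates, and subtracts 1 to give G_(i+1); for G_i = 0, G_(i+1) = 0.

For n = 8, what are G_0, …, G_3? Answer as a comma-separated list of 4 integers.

8, 9, 10, 11

base 3: 8 = 2·3 + 2; at 4: 2·4 + 2 = 10; next = 9
base 4: 9 = 2·4 + 1; at 5: 2·5 + 1 = 11; next = 10
base 5: 10 = 2·5; at 6: 2·6 = 12; next = 11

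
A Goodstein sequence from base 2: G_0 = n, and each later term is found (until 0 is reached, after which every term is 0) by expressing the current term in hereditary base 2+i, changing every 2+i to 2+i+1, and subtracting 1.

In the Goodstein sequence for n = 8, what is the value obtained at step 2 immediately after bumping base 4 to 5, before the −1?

6311

8 —HB2→ 2^(2 + 1) —bump→ 3^(3 + 1) = 81 —(−1)→ 80
80 —HB3→ 2·3^3 + 2·3^2 + 2·3 + 2 —bump→ 2·4^4 + 2·4^2 + 2·4 + 2 = 554 —(−1)→ 553
553 —HB4→ 2·4^4 + 2·4^2 + 2·4 + 1 —bump→ 2·5^5 + 2·5^2 + 2·5 + 1 = 6311 —(−1)→ 6310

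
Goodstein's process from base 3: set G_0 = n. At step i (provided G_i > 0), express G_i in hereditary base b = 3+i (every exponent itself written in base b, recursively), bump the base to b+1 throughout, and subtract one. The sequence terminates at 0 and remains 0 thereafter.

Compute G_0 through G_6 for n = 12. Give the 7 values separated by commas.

(0) 12|_3 = 3^2 + 3 ↦ 4^2 + 4|_4 = 20 ⇒ 19
(1) 19|_4 = 4^2 + 3 ↦ 5^2 + 3|_5 = 28 ⇒ 27
(2) 27|_5 = 5^2 + 2 ↦ 6^2 + 2|_6 = 38 ⇒ 37
(3) 37|_6 = 6^2 + 1 ↦ 7^2 + 1|_7 = 50 ⇒ 49
(4) 49|_7 = 7^2 ↦ 8^2|_8 = 64 ⇒ 63
(5) 63|_8 = 7·8 + 7 ↦ 7·9 + 7|_9 = 70 ⇒ 69

12, 19, 27, 37, 49, 63, 69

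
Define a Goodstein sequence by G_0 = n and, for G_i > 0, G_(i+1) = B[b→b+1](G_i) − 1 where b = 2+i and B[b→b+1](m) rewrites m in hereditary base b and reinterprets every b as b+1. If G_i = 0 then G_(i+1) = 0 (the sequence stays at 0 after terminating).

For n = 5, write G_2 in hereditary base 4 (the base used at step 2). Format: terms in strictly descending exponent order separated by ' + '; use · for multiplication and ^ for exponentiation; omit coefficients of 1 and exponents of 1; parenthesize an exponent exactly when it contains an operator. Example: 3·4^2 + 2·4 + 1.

3·4^3 + 3·4^2 + 3·4 + 3

5 —HB2→ 2^2 + 1 —bump→ 3^3 + 1 = 28 —(−1)→ 27
27 —HB3→ 3^3 —bump→ 4^4 = 256 —(−1)→ 255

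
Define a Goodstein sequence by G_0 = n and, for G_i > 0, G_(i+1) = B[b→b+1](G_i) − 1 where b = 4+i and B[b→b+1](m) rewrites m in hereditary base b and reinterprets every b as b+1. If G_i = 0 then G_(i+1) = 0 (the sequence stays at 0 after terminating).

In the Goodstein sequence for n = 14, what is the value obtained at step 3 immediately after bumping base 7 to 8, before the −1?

22

(0) 14|_4 = 3·4 + 2 ↦ 3·5 + 2|_5 = 17 ⇒ 16
(1) 16|_5 = 3·5 + 1 ↦ 3·6 + 1|_6 = 19 ⇒ 18
(2) 18|_6 = 3·6 ↦ 3·7|_7 = 21 ⇒ 20
(3) 20|_7 = 2·7 + 6 ↦ 2·8 + 6|_8 = 22 ⇒ 21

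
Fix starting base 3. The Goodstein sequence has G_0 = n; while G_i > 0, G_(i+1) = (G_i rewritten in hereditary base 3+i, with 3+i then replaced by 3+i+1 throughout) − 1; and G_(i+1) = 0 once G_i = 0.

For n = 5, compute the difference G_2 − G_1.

[0] 5 ≡ 3 + 2 (base 3). Lift 4: 6. −1: 5.
[1] 5 ≡ 4 + 1 (base 4). Lift 5: 6. −1: 5.

0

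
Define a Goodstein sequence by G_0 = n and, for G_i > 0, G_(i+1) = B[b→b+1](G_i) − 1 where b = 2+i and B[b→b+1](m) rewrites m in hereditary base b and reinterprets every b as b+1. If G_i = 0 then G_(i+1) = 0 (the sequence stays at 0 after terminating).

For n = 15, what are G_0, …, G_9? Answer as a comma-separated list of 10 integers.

15, 111, 1283, 18752, 326593, 6588344, 150994943, 3524450280, 100077777775, 3138578427934

15 —HB2→ 2^(2 + 1) + 2^2 + 2 + 1 —bump→ 3^(3 + 1) + 3^3 + 3 + 1 = 112 —(−1)→ 111
111 —HB3→ 3^(3 + 1) + 3^3 + 3 —bump→ 4^(4 + 1) + 4^4 + 4 = 1284 —(−1)→ 1283
1283 —HB4→ 4^(4 + 1) + 4^4 + 3 —bump→ 5^(5 + 1) + 5^5 + 3 = 18753 —(−1)→ 18752
18752 —HB5→ 5^(5 + 1) + 5^5 + 2 —bump→ 6^(6 + 1) + 6^6 + 2 = 326594 —(−1)→ 326593
326593 —HB6→ 6^(6 + 1) + 6^6 + 1 —bump→ 7^(7 + 1) + 7^7 + 1 = 6588345 —(−1)→ 6588344
6588344 —HB7→ 7^(7 + 1) + 7^7 —bump→ 8^(8 + 1) + 8^8 = 150994944 —(−1)→ 150994943
150994943 —HB8→ 8^(8 + 1) + 7·8^7 + 7·8^6 + 7·8^5 + 7·8^4 + 7·8^3 + 7·8^2 + 7·8 + 7 —bump→ 9^(9 + 1) + 7·9^7 + 7·9^6 + 7·9^5 + 7·9^4 + 7·9^3 + 7·9^2 + 7·9 + 7 = 3524450281 —(−1)→ 3524450280
3524450280 —HB9→ 9^(9 + 1) + 7·9^7 + 7·9^6 + 7·9^5 + 7·9^4 + 7·9^3 + 7·9^2 + 7·9 + 6 —bump→ 10^(10 + 1) + 7·10^7 + 7·10^6 + 7·10^5 + 7·10^4 + 7·10^3 + 7·10^2 + 7·10 + 6 = 100077777776 —(−1)→ 100077777775
100077777775 —HB10→ 10^(10 + 1) + 7·10^7 + 7·10^6 + 7·10^5 + 7·10^4 + 7·10^3 + 7·10^2 + 7·10 + 5 —bump→ 11^(11 + 1) + 7·11^7 + 7·11^6 + 7·11^5 + 7·11^4 + 7·11^3 + 7·11^2 + 7·11 + 5 = 3138578427935 —(−1)→ 3138578427934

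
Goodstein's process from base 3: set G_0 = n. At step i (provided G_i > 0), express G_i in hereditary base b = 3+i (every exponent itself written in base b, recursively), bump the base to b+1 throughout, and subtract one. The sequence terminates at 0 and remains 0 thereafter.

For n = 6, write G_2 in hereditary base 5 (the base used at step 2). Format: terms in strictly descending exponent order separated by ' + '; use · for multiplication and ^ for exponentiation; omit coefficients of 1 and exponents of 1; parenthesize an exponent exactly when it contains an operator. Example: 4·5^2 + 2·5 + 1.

5 + 2

G_0 = 6. HB_3(6) = 2·3. Bump = 8. G_1 = 7.
G_1 = 7. HB_4(7) = 4 + 3. Bump = 8. G_2 = 7.
G_2 = 7. HB_5(7) = 5 + 2. Bump = 8. G_3 = 7.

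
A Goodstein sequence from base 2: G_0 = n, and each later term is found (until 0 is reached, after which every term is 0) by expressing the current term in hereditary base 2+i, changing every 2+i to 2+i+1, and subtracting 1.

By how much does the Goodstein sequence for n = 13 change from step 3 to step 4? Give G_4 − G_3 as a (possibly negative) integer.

264619

G_0=13  [base 2] 2^(2 + 1) + 2^2 + 1  →[2↦3]→  3^(3 + 1) + 3^3 + 1 = 109  −1 ⇒ G_1=108
G_1=108  [base 3] 3^(3 + 1) + 3^3  →[3↦4]→  4^(4 + 1) + 4^4 = 1280  −1 ⇒ G_2=1279
G_2=1279  [base 4] 4^(4 + 1) + 3·4^3 + 3·4^2 + 3·4 + 3  →[4↦5]→  5^(5 + 1) + 3·5^3 + 3·5^2 + 3·5 + 3 = 16093  −1 ⇒ G_3=16092
G_3=16092  [base 5] 5^(5 + 1) + 3·5^3 + 3·5^2 + 3·5 + 2  →[5↦6]→  6^(6 + 1) + 3·6^3 + 3·6^2 + 3·6 + 2 = 280712  −1 ⇒ G_4=280711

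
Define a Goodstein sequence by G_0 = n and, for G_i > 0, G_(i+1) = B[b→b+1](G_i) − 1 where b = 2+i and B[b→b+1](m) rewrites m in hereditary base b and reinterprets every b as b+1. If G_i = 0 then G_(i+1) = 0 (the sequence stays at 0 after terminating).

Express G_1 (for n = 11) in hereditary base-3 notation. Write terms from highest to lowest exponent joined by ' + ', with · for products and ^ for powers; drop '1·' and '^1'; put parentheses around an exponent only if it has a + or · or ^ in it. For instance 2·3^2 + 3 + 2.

11 —HB2→ 2^(2 + 1) + 2 + 1 —bump→ 3^(3 + 1) + 3 + 1 = 85 —(−1)→ 84
84 —HB3→ 3^(3 + 1) + 3 —bump→ 4^(4 + 1) + 4 = 1028 —(−1)→ 1027

3^(3 + 1) + 3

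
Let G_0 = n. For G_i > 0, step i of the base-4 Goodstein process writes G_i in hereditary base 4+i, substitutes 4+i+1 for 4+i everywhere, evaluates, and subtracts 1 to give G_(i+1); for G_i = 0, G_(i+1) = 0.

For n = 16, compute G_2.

27

i=0: 16 = 4^2 (b=4); 4→5: 5^2 = 25; 25−1 = 24
i=1: 24 = 4·5 + 4 (b=5); 5→6: 4·6 + 4 = 28; 28−1 = 27
i=2: 27 = 4·6 + 3 (b=6); 6→7: 4·7 + 3 = 31; 31−1 = 30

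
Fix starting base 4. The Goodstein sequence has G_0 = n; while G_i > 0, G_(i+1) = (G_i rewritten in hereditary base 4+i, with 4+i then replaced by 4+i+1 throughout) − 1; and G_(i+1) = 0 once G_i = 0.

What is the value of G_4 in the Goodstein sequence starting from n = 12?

step 0: 12 = 3·4; sub 5 for 4: 3·5; = 15; G_1 = 15−1 = 14
step 1: 14 = 2·5 + 4; sub 6 for 5: 2·6 + 4; = 16; G_2 = 16−1 = 15
step 2: 15 = 2·6 + 3; sub 7 for 6: 2·7 + 3; = 17; G_3 = 17−1 = 16
step 3: 16 = 2·7 + 2; sub 8 for 7: 2·8 + 2; = 18; G_4 = 18−1 = 17

17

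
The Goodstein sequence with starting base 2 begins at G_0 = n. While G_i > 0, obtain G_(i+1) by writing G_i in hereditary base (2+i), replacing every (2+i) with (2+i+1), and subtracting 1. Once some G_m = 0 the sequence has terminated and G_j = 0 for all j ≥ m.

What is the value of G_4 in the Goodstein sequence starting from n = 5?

i=0: 5 = 2^2 + 1 (b=2); 2→3: 3^3 + 1 = 28; 28−1 = 27
i=1: 27 = 3^3 (b=3); 3→4: 4^4 = 256; 256−1 = 255
i=2: 255 = 3·4^3 + 3·4^2 + 3·4 + 3 (b=4); 4→5: 3·5^3 + 3·5^2 + 3·5 + 3 = 468; 468−1 = 467
i=3: 467 = 3·5^3 + 3·5^2 + 3·5 + 2 (b=5); 5→6: 3·6^3 + 3·6^2 + 3·6 + 2 = 776; 776−1 = 775

775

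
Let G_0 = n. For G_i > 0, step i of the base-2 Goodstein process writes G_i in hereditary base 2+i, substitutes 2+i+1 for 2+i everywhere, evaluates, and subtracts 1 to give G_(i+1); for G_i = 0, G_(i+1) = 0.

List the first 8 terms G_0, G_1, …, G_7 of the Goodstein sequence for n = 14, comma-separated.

step 0: 14 = 2^(2 + 1) + 2^2 + 2; sub 3 for 2: 3^(3 + 1) + 3^3 + 3; = 111; G_1 = 111−1 = 110
step 1: 110 = 3^(3 + 1) + 3^3 + 2; sub 4 for 3: 4^(4 + 1) + 4^4 + 2; = 1282; G_2 = 1282−1 = 1281
step 2: 1281 = 4^(4 + 1) + 4^4 + 1; sub 5 for 4: 5^(5 + 1) + 5^5 + 1; = 18751; G_3 = 18751−1 = 18750
step 3: 18750 = 5^(5 + 1) + 5^5; sub 6 for 5: 6^(6 + 1) + 6^6; = 326592; G_4 = 326592−1 = 326591
step 4: 326591 = 6^(6 + 1) + 5·6^5 + 5·6^4 + 5·6^3 + 5·6^2 + 5·6 + 5; sub 7 for 6: 7^(7 + 1) + 5·7^5 + 5·7^4 + 5·7^3 + 5·7^2 + 5·7 + 5; = 5862841; G_5 = 5862841−1 = 5862840
step 5: 5862840 = 7^(7 + 1) + 5·7^5 + 5·7^4 + 5·7^3 + 5·7^2 + 5·7 + 4; sub 8 for 7: 8^(8 + 1) + 5·8^5 + 5·8^4 + 5·8^3 + 5·8^2 + 5·8 + 4; = 134404972; G_6 = 134404972−1 = 134404971
step 6: 134404971 = 8^(8 + 1) + 5·8^5 + 5·8^4 + 5·8^3 + 5·8^2 + 5·8 + 3; sub 9 for 8: 9^(9 + 1) + 5·9^5 + 5·9^4 + 5·9^3 + 5·9^2 + 5·9 + 3; = 3487116549; G_7 = 3487116549−1 = 3487116548

14, 110, 1281, 18750, 326591, 5862840, 134404971, 3487116548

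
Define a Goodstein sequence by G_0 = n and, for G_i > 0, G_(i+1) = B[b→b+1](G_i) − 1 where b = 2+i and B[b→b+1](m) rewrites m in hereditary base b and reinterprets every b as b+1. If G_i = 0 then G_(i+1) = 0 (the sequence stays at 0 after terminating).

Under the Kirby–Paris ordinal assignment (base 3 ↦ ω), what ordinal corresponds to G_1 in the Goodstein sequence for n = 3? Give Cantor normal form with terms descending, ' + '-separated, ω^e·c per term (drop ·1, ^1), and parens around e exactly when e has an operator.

ω

G_0=3  [base 2] 2 + 1  →[2↦3]→  3 + 1 = 4  −1 ⇒ G_1=3
G_1=3  [base 3] 3  →[3↦4]→  4 = 4  −1 ⇒ G_2=3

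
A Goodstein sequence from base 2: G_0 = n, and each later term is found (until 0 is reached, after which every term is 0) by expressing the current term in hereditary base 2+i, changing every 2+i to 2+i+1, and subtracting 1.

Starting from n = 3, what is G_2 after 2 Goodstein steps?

G_0 = 3. HB_2(3) = 2 + 1. Bump = 4. G_1 = 3.
G_1 = 3. HB_3(3) = 3. Bump = 4. G_2 = 3.
G_2 = 3. HB_4(3) = 3. Bump = 3. G_3 = 2.

3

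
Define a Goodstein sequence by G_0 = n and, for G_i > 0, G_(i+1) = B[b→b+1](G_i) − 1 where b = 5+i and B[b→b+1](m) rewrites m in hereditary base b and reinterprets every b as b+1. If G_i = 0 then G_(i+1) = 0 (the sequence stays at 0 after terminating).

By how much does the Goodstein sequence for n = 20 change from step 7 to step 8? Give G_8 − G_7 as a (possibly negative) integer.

1

base 5: 20 = 4·5; at 6: 4·6 = 24; next = 23
base 6: 23 = 3·6 + 5; at 7: 3·7 + 5 = 26; next = 25
base 7: 25 = 3·7 + 4; at 8: 3·8 + 4 = 28; next = 27
base 8: 27 = 3·8 + 3; at 9: 3·9 + 3 = 30; next = 29
base 9: 29 = 3·9 + 2; at 10: 3·10 + 2 = 32; next = 31
base 10: 31 = 3·10 + 1; at 11: 3·11 + 1 = 34; next = 33
base 11: 33 = 3·11; at 12: 3·12 = 36; next = 35
base 12: 35 = 2·12 + 11; at 13: 2·13 + 11 = 37; next = 36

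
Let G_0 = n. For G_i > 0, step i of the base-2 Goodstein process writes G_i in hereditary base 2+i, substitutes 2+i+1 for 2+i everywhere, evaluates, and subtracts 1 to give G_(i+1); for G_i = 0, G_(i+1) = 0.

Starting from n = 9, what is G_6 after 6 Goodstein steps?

50333399

G_0=9  [base 2] 2^(2 + 1) + 1  →[2↦3]→  3^(3 + 1) + 1 = 82  −1 ⇒ G_1=81
G_1=81  [base 3] 3^(3 + 1)  →[3↦4]→  4^(4 + 1) = 1024  −1 ⇒ G_2=1023
G_2=1023  [base 4] 3·4^4 + 3·4^3 + 3·4^2 + 3·4 + 3  →[4↦5]→  3·5^5 + 3·5^3 + 3·5^2 + 3·5 + 3 = 9843  −1 ⇒ G_3=9842
G_3=9842  [base 5] 3·5^5 + 3·5^3 + 3·5^2 + 3·5 + 2  →[5↦6]→  3·6^6 + 3·6^3 + 3·6^2 + 3·6 + 2 = 140744  −1 ⇒ G_4=140743
G_4=140743  [base 6] 3·6^6 + 3·6^3 + 3·6^2 + 3·6 + 1  →[6↦7]→  3·7^7 + 3·7^3 + 3·7^2 + 3·7 + 1 = 2471827  −1 ⇒ G_5=2471826
G_5=2471826  [base 7] 3·7^7 + 3·7^3 + 3·7^2 + 3·7  →[7↦8]→  3·8^8 + 3·8^3 + 3·8^2 + 3·8 = 50333400  −1 ⇒ G_6=50333399
G_6=50333399  [base 8] 3·8^8 + 3·8^3 + 3·8^2 + 2·8 + 7  →[8↦9]→  3·9^9 + 3·9^3 + 3·9^2 + 2·9 + 7 = 1162263922  −1 ⇒ G_7=1162263921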